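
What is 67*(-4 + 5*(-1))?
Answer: -603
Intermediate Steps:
67*(-4 + 5*(-1)) = 67*(-4 - 5) = 67*(-9) = -603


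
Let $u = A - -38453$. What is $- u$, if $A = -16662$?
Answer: $-21791$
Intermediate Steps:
$u = 21791$ ($u = -16662 - -38453 = -16662 + 38453 = 21791$)
$- u = \left(-1\right) 21791 = -21791$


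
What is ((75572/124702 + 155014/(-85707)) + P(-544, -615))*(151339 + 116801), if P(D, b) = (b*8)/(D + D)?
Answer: 53906655885985435/60564394446 ≈ 8.9007e+5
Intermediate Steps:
P(D, b) = 4*b/D (P(D, b) = (8*b)/((2*D)) = (8*b)*(1/(2*D)) = 4*b/D)
((75572/124702 + 155014/(-85707)) + P(-544, -615))*(151339 + 116801) = ((75572/124702 + 155014/(-85707)) + 4*(-615)/(-544))*(151339 + 116801) = ((75572*(1/124702) + 155014*(-1/85707)) + 4*(-615)*(-1/544))*268140 = ((37786/62351 - 155014/85707) + 615/136)*268140 = (-6426753212/5343917157 + 615/136)*268140 = (2412470614723/726772733352)*268140 = 53906655885985435/60564394446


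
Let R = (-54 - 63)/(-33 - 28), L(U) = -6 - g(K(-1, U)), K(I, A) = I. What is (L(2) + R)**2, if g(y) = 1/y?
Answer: 35344/3721 ≈ 9.4985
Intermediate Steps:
L(U) = -5 (L(U) = -6 - 1/(-1) = -6 - 1*(-1) = -6 + 1 = -5)
R = 117/61 (R = -117/(-61) = -117*(-1/61) = 117/61 ≈ 1.9180)
(L(2) + R)**2 = (-5 + 117/61)**2 = (-188/61)**2 = 35344/3721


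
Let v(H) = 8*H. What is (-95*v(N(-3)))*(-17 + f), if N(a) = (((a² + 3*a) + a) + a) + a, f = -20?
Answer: -253080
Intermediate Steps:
N(a) = a² + 6*a (N(a) = ((a² + 4*a) + a) + a = (a² + 5*a) + a = a² + 6*a)
(-95*v(N(-3)))*(-17 + f) = (-760*(-3*(6 - 3)))*(-17 - 20) = -760*(-3*3)*(-37) = -760*(-9)*(-37) = -95*(-72)*(-37) = 6840*(-37) = -253080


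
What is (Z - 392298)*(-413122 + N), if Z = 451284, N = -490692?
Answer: -53312372604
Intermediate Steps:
(Z - 392298)*(-413122 + N) = (451284 - 392298)*(-413122 - 490692) = 58986*(-903814) = -53312372604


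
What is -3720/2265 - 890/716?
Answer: -155979/54058 ≈ -2.8854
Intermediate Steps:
-3720/2265 - 890/716 = -3720*1/2265 - 890*1/716 = -248/151 - 445/358 = -155979/54058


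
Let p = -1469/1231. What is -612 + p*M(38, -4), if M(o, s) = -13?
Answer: -734275/1231 ≈ -596.49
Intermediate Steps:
p = -1469/1231 (p = -1469*1/1231 = -1469/1231 ≈ -1.1933)
-612 + p*M(38, -4) = -612 - 1469/1231*(-13) = -612 + 19097/1231 = -734275/1231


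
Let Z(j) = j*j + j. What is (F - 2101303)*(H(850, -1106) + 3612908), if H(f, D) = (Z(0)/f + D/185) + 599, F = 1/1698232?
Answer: -477106800143943212451/62834584 ≈ -7.5931e+12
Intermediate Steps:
Z(j) = j + j² (Z(j) = j² + j = j + j²)
F = 1/1698232 ≈ 5.8885e-7
H(f, D) = 599 + D/185 (H(f, D) = ((0*(1 + 0))/f + D/185) + 599 = ((0*1)/f + D*(1/185)) + 599 = (0/f + D/185) + 599 = (0 + D/185) + 599 = D/185 + 599 = 599 + D/185)
(F - 2101303)*(H(850, -1106) + 3612908) = (1/1698232 - 2101303)*((599 + (1/185)*(-1106)) + 3612908) = -3568499996295*((599 - 1106/185) + 3612908)/1698232 = -3568499996295*(109709/185 + 3612908)/1698232 = -3568499996295/1698232*668497689/185 = -477106800143943212451/62834584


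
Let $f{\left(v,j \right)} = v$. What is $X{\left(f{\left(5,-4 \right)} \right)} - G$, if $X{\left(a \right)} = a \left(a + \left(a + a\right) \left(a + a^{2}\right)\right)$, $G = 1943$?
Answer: $-418$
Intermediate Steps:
$X{\left(a \right)} = a \left(a + 2 a \left(a + a^{2}\right)\right)$
$X{\left(f{\left(5,-4 \right)} \right)} - G = 5^{2} \left(1 + 2 \cdot 5 + 2 \cdot 5^{2}\right) - 1943 = 25 \left(1 + 10 + 2 \cdot 25\right) - 1943 = 25 \left(1 + 10 + 50\right) - 1943 = 25 \cdot 61 - 1943 = 1525 - 1943 = -418$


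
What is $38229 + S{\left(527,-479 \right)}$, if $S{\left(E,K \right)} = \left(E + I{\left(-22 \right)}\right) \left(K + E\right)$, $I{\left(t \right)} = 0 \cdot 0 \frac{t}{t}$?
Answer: $63525$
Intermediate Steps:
$I{\left(t \right)} = 0$ ($I{\left(t \right)} = 0 \cdot 1 = 0$)
$S{\left(E,K \right)} = E \left(E + K\right)$ ($S{\left(E,K \right)} = \left(E + 0\right) \left(K + E\right) = E \left(E + K\right)$)
$38229 + S{\left(527,-479 \right)} = 38229 + 527 \left(527 - 479\right) = 38229 + 527 \cdot 48 = 38229 + 25296 = 63525$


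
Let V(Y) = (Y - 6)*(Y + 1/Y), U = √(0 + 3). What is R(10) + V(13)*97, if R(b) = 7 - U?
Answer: 115521/13 - √3 ≈ 8884.5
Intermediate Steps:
U = √3 ≈ 1.7320
V(Y) = (-6 + Y)*(Y + 1/Y)
R(b) = 7 - √3
R(10) + V(13)*97 = (7 - √3) + (1 + 13² - 6*13 - 6/13)*97 = (7 - √3) + (1 + 169 - 78 - 6*1/13)*97 = (7 - √3) + (1 + 169 - 78 - 6/13)*97 = (7 - √3) + (1190/13)*97 = (7 - √3) + 115430/13 = 115521/13 - √3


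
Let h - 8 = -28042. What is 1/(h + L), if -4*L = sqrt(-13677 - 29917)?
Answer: -224272/6287263045 + 2*I*sqrt(43594)/6287263045 ≈ -3.5671e-5 + 6.6417e-8*I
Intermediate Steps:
L = -I*sqrt(43594)/4 (L = -sqrt(-13677 - 29917)/4 = -I*sqrt(43594)/4 ≈ -52.198*I)
h = -28034 (h = 8 - 28042 = -28034)
1/(h + L) = 1/(-28034 - I*sqrt(43594)/4)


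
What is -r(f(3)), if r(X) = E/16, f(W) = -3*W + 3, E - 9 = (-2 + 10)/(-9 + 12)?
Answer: -35/48 ≈ -0.72917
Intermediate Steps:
E = 35/3 (E = 9 + (-2 + 10)/(-9 + 12) = 9 + 8/3 = 35/3 ≈ 11.667)
f(W) = 3 - 3*W
r(X) = 35/48 (r(X) = (35/3)/16 = (35/3)*(1/16) = 35/48)
-r(f(3)) = -1*35/48 = -35/48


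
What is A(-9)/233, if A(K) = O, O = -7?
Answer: -7/233 ≈ -0.030043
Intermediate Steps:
A(K) = -7
A(-9)/233 = -7/233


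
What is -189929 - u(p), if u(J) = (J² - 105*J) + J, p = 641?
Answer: -534146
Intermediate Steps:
u(J) = J² - 104*J
-189929 - u(p) = -189929 - 641*(-104 + 641) = -189929 - 641*537 = -189929 - 1*344217 = -189929 - 344217 = -534146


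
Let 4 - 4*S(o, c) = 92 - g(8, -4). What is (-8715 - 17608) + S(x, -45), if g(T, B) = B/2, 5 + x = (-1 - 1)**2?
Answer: -52691/2 ≈ -26346.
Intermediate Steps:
x = -1 (x = -5 + (-1 - 1)**2 = -5 + (-2)**2 = -5 + 4 = -1)
g(T, B) = B/2 (g(T, B) = B*(1/2) = B/2)
S(o, c) = -45/2 (S(o, c) = 1 - (92 - (-4)/2)/4 = 1 - (92 - 1*(-2))/4 = 1 - (92 + 2)/4 = 1 - 1/4*94 = 1 - 47/2 = -45/2)
(-8715 - 17608) + S(x, -45) = (-8715 - 17608) - 45/2 = -26323 - 45/2 = -52691/2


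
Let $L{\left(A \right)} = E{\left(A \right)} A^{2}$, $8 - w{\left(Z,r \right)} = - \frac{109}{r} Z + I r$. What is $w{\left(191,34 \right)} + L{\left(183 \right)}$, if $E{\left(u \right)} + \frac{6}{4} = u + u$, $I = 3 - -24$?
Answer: $\frac{207509528}{17} \approx 1.2206 \cdot 10^{7}$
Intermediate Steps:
$I = 27$ ($I = 3 + 24 = 27$)
$E{\left(u \right)} = - \frac{3}{2} + 2 u$ ($E{\left(u \right)} = - \frac{3}{2} + \left(u + u\right) = - \frac{3}{2} + 2 u$)
$w{\left(Z,r \right)} = 8 - 27 r + \frac{109 Z}{r}$ ($w{\left(Z,r \right)} = 8 - \left(- \frac{109}{r} Z + 27 r\right) = 8 - \left(- \frac{109 Z}{r} + 27 r\right) = 8 - \left(27 r - \frac{109 Z}{r}\right) = 8 + \left(- 27 r + \frac{109 Z}{r}\right) = 8 - 27 r + \frac{109 Z}{r}$)
$L{\left(A \right)} = A^{2} \left(- \frac{3}{2} + 2 A\right)$ ($L{\left(A \right)} = \left(- \frac{3}{2} + 2 A\right) A^{2} = A^{2} \left(- \frac{3}{2} + 2 A\right)$)
$w{\left(191,34 \right)} + L{\left(183 \right)} = \left(8 - 918 + 109 \cdot 191 \cdot \frac{1}{34}\right) + \frac{183^{2} \left(-3 + 4 \cdot 183\right)}{2} = \left(8 - 918 + 109 \cdot 191 \cdot \frac{1}{34}\right) + \frac{1}{2} \cdot 33489 \left(-3 + 732\right) = \left(8 - 918 + \frac{20819}{34}\right) + \frac{1}{2} \cdot 33489 \cdot 729 = - \frac{10121}{34} + \frac{24413481}{2} = \frac{207509528}{17}$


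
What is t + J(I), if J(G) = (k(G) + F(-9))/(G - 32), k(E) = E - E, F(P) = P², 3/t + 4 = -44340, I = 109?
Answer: 3591633/3414488 ≈ 1.0519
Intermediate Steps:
t = -3/44344 (t = 3/(-4 - 44340) = 3/(-44344) = 3*(-1/44344) = -3/44344 ≈ -6.7653e-5)
k(E) = 0
J(G) = 81/(-32 + G) (J(G) = (0 + (-9)²)/(G - 32) = (0 + 81)/(-32 + G) = 81/(-32 + G))
t + J(I) = -3/44344 + 81/(-32 + 109) = -3/44344 + 81/77 = 3591633/3414488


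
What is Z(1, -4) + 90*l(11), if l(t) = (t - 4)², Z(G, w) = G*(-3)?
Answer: 4407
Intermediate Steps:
Z(G, w) = -3*G
l(t) = (-4 + t)²
Z(1, -4) + 90*l(11) = -3*1 + 90*(-4 + 11)² = -3 + 90*7² = -3 + 90*49 = -3 + 4410 = 4407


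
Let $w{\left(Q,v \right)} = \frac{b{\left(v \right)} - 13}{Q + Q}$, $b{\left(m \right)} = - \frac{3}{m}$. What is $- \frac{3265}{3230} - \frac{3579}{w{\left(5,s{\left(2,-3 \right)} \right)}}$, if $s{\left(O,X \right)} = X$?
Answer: $\frac{963021}{323} \approx 2981.5$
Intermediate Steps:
$w{\left(Q,v \right)} = \frac{-13 - \frac{3}{v}}{2 Q}$ ($w{\left(Q,v \right)} = \frac{- \frac{3}{v} - 13}{Q + Q} = \frac{-13 - \frac{3}{v}}{2 Q}$)
$- \frac{3265}{3230} - \frac{3579}{w{\left(5,s{\left(2,-3 \right)} \right)}} = - \frac{3265}{3230} - \frac{3579}{\frac{1}{2} \cdot \frac{1}{5} \frac{1}{-3} \left(-3 - -39\right)} = \left(-3265\right) \frac{1}{3230} - \frac{3579}{\frac{1}{2} \cdot \frac{1}{5} \left(- \frac{1}{3}\right) \left(-3 + 39\right)} = - \frac{653}{646} - \frac{3579}{\frac{1}{2} \cdot \frac{1}{5} \left(- \frac{1}{3}\right) 36} = - \frac{653}{646} - \frac{3579}{- \frac{6}{5}} = - \frac{653}{646} - - \frac{5965}{2} = - \frac{653}{646} + \frac{5965}{2} = \frac{963021}{323}$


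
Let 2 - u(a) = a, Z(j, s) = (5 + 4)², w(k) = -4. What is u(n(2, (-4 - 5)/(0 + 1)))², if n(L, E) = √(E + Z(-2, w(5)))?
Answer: 76 - 24*√2 ≈ 42.059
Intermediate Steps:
Z(j, s) = 81 (Z(j, s) = 9² = 81)
n(L, E) = √(81 + E) (n(L, E) = √(E + 81) = √(81 + E))
u(a) = 2 - a
u(n(2, (-4 - 5)/(0 + 1)))² = (2 - √(81 + (-4 - 5)/(0 + 1)))² = (2 - √(81 - 9/1))² = (2 - √(81 - 9*1))² = (2 - √(81 - 9))² = (2 - √72)² = (2 - 6*√2)²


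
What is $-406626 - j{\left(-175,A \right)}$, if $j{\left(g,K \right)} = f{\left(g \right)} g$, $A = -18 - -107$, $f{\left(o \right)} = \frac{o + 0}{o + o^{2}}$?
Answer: $- \frac{70753099}{174} \approx -4.0663 \cdot 10^{5}$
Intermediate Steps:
$f{\left(o \right)} = \frac{o}{o + o^{2}}$
$A = 89$ ($A = -18 + 107 = 89$)
$j{\left(g,K \right)} = \frac{g}{1 + g}$
$-406626 - j{\left(-175,A \right)} = -406626 - - \frac{175}{1 - 175} = -406626 - - \frac{175}{-174} = -406626 - \left(-175\right) \left(- \frac{1}{174}\right) = -406626 - \frac{175}{174} = - \frac{70753099}{174}$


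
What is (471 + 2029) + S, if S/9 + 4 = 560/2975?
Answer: 209584/85 ≈ 2465.7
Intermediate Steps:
S = -2916/85 (S = -36 + 9*(560/2975) = -36 + 9*(560*(1/2975)) = -36 + 9*(16/85) = -36 + 144/85 = -2916/85 ≈ -34.306)
(471 + 2029) + S = (471 + 2029) - 2916/85 = 2500 - 2916/85 = 209584/85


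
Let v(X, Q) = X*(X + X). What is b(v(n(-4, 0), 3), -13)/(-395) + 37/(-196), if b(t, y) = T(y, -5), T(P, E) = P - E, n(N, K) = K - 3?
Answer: -13047/77420 ≈ -0.16852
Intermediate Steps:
n(N, K) = -3 + K
v(X, Q) = 2*X² (v(X, Q) = X*(2*X) = 2*X²)
b(t, y) = 5 + y (b(t, y) = y - 1*(-5) = y + 5 = 5 + y)
b(v(n(-4, 0), 3), -13)/(-395) + 37/(-196) = (5 - 13)/(-395) + 37/(-196) = -8*(-1/395) + 37*(-1/196) = 8/395 - 37/196 = -13047/77420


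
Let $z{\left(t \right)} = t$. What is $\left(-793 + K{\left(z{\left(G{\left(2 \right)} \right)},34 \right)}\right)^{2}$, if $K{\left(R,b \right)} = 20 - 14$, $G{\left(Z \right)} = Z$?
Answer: $619369$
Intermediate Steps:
$K{\left(R,b \right)} = 6$ ($K{\left(R,b \right)} = 20 - 14 = 6$)
$\left(-793 + K{\left(z{\left(G{\left(2 \right)} \right)},34 \right)}\right)^{2} = \left(-793 + 6\right)^{2} = \left(-787\right)^{2} = 619369$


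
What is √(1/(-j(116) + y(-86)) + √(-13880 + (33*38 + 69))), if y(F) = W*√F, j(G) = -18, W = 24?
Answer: √(1/(18 + 24*I*√86) + I*√12557) ≈ 7.4851 + 7.4851*I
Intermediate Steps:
y(F) = 24*√F
√(1/(-j(116) + y(-86)) + √(-13880 + (33*38 + 69))) = √(1/(-1*(-18) + 24*√(-86)) + √(-13880 + (33*38 + 69))) = √(1/(18 + 24*(I*√86)) + √(-13880 + (1254 + 69))) = √(1/(18 + 24*I*√86) + √(-13880 + 1323)) = √(1/(18 + 24*I*√86) + √(-12557)) = √(1/(18 + 24*I*√86) + I*√12557)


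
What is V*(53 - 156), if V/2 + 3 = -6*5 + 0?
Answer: 6798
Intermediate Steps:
V = -66 (V = -6 + 2*(-6*5 + 0) = -6 + 2*(-30 + 0) = -6 + 2*(-30) = -6 - 60 = -66)
V*(53 - 156) = -66*(53 - 156) = -66*(-103) = 6798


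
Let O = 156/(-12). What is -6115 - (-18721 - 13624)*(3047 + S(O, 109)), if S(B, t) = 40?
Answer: 99842900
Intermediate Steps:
O = -13 (O = 156*(-1/12) = -13)
-6115 - (-18721 - 13624)*(3047 + S(O, 109)) = -6115 - (-18721 - 13624)*(3047 + 40) = -6115 - (-32345)*3087 = -6115 - 1*(-99849015) = -6115 + 99849015 = 99842900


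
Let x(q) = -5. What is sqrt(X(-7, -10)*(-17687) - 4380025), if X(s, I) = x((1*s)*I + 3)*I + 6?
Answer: I*sqrt(5370497) ≈ 2317.4*I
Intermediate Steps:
X(s, I) = 6 - 5*I (X(s, I) = -5*I + 6 = 6 - 5*I)
sqrt(X(-7, -10)*(-17687) - 4380025) = sqrt((6 - 5*(-10))*(-17687) - 4380025) = sqrt((6 + 50)*(-17687) - 4380025) = sqrt(56*(-17687) - 4380025) = sqrt(-990472 - 4380025) = sqrt(-5370497) = I*sqrt(5370497)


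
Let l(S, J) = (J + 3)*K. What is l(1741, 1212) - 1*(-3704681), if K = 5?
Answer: 3710756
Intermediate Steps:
l(S, J) = 15 + 5*J (l(S, J) = (J + 3)*5 = (3 + J)*5 = 15 + 5*J)
l(1741, 1212) - 1*(-3704681) = (15 + 5*1212) - 1*(-3704681) = (15 + 6060) + 3704681 = 6075 + 3704681 = 3710756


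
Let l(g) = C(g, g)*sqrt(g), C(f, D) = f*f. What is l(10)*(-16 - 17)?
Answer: -3300*sqrt(10) ≈ -10436.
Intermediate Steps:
C(f, D) = f**2
l(g) = g**(5/2) (l(g) = g**2*sqrt(g) = g**(5/2))
l(10)*(-16 - 17) = 10**(5/2)*(-16 - 17) = (100*sqrt(10))*(-33) = -3300*sqrt(10)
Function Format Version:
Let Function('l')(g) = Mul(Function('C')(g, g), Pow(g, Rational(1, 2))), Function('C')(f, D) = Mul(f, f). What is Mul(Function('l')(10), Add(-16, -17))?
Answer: Mul(-3300, Pow(10, Rational(1, 2))) ≈ -10436.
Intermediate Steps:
Function('C')(f, D) = Pow(f, 2)
Function('l')(g) = Pow(g, Rational(5, 2)) (Function('l')(g) = Mul(Pow(g, 2), Pow(g, Rational(1, 2))) = Pow(g, Rational(5, 2)))
Mul(Function('l')(10), Add(-16, -17)) = Mul(Pow(10, Rational(5, 2)), Add(-16, -17)) = Mul(Mul(100, Pow(10, Rational(1, 2))), -33) = Mul(-3300, Pow(10, Rational(1, 2)))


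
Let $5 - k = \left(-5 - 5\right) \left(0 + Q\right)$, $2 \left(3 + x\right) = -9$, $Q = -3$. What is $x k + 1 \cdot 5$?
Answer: $\frac{385}{2} \approx 192.5$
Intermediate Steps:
$x = - \frac{15}{2}$ ($x = -3 + \frac{1}{2} \left(-9\right) = -3 - \frac{9}{2} = - \frac{15}{2} \approx -7.5$)
$k = -25$ ($k = 5 - \left(-5 - 5\right) \left(0 - 3\right) = 5 - \left(-10\right) \left(-3\right) = 5 - 30 = -25$)
$x k + 1 \cdot 5 = \left(- \frac{15}{2}\right) \left(-25\right) + 1 \cdot 5 = \frac{375}{2} + 5 = \frac{385}{2}$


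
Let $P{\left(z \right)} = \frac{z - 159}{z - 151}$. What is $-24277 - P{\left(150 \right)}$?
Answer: $-24286$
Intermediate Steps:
$P{\left(z \right)} = \frac{-159 + z}{-151 + z}$
$-24277 - P{\left(150 \right)} = -24277 - \frac{-159 + 150}{-151 + 150} = -24277 - \frac{1}{-1} \left(-9\right) = -24277 - \left(-1\right) \left(-9\right) = -24277 - 9 = -24286$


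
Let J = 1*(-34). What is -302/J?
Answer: 151/17 ≈ 8.8824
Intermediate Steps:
J = -34
-302/J = -302/(-34) = -302*(-1/34) = 151/17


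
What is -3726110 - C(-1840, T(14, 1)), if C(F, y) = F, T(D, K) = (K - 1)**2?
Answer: -3724270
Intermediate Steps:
T(D, K) = (-1 + K)**2
-3726110 - C(-1840, T(14, 1)) = -3726110 - 1*(-1840) = -3726110 + 1840 = -3724270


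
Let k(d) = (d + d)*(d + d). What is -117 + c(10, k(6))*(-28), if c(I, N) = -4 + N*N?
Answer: -580613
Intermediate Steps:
k(d) = 4*d² (k(d) = (2*d)*(2*d) = 4*d²)
c(I, N) = -4 + N²
-117 + c(10, k(6))*(-28) = -117 + (-4 + (4*6²)²)*(-28) = -117 + (-4 + (4*36)²)*(-28) = -117 + (-4 + 144²)*(-28) = -117 + (-4 + 20736)*(-28) = -117 + 20732*(-28) = -117 - 580496 = -580613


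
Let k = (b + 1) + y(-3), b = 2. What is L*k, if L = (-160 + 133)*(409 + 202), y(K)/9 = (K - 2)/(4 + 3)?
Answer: 395928/7 ≈ 56561.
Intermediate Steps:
y(K) = -18/7 + 9*K/7 (y(K) = 9*((K - 2)/(4 + 3)) = 9*((-2 + K)/7) = 9*((-2 + K)*(1/7)) = 9*(-2/7 + K/7) = -18/7 + 9*K/7)
L = -16497 (L = -27*611 = -16497)
k = -24/7 (k = (2 + 1) + (-18/7 + (9/7)*(-3)) = 3 + (-18/7 - 27/7) = 3 - 45/7 = -24/7 ≈ -3.4286)
L*k = -16497*(-24/7) = 395928/7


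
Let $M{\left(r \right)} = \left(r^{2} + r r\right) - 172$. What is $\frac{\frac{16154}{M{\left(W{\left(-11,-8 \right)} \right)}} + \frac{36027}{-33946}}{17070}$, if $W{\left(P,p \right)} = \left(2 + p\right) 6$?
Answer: $\frac{5240663}{15935101050} \approx 0.00032888$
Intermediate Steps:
$W{\left(P,p \right)} = 12 + 6 p$
$M{\left(r \right)} = -172 + 2 r^{2}$ ($M{\left(r \right)} = \left(r^{2} + r^{2}\right) - 172 = 2 r^{2} - 172 = -172 + 2 r^{2}$)
$\frac{\frac{16154}{M{\left(W{\left(-11,-8 \right)} \right)}} + \frac{36027}{-33946}}{17070} = \frac{\frac{16154}{-172 + 2 \left(12 + 6 \left(-8\right)\right)^{2}} + \frac{36027}{-33946}}{17070} = \left(\frac{16154}{-172 + 2 \left(12 - 48\right)^{2}} + 36027 \left(- \frac{1}{33946}\right)\right) \frac{1}{17070} = \left(\frac{16154}{-172 + 2 \left(-36\right)^{2}} - \frac{36027}{33946}\right) \frac{1}{17070} = \left(\frac{16154}{-172 + 2 \cdot 1296} - \frac{36027}{33946}\right) \frac{1}{17070} = \left(\frac{16154}{-172 + 2592} - \frac{36027}{33946}\right) \frac{1}{17070} = \left(\frac{16154}{2420} - \frac{36027}{33946}\right) \frac{1}{17070} = \left(16154 \cdot \frac{1}{2420} - \frac{36027}{33946}\right) \frac{1}{17070} = \left(\frac{8077}{1210} - \frac{36027}{33946}\right) \frac{1}{17070} = \frac{5240663}{933515} \cdot \frac{1}{17070} = \frac{5240663}{15935101050}$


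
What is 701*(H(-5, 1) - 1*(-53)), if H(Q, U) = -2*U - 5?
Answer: 32246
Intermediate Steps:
H(Q, U) = -5 - 2*U
701*(H(-5, 1) - 1*(-53)) = 701*((-5 - 2*1) - 1*(-53)) = 701*((-5 - 2) + 53) = 701*(-7 + 53) = 701*46 = 32246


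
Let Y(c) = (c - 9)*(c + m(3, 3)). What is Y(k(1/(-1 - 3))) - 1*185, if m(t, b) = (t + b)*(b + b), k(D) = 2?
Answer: -451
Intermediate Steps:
m(t, b) = 2*b*(b + t) (m(t, b) = (b + t)*(2*b) = 2*b*(b + t))
Y(c) = (-9 + c)*(36 + c) (Y(c) = (c - 9)*(c + 2*3*(3 + 3)) = (-9 + c)*(c + 2*3*6) = (-9 + c)*(c + 36) = (-9 + c)*(36 + c))
Y(k(1/(-1 - 3))) - 1*185 = (-324 + 2² + 27*2) - 1*185 = (-324 + 4 + 54) - 185 = -266 - 185 = -451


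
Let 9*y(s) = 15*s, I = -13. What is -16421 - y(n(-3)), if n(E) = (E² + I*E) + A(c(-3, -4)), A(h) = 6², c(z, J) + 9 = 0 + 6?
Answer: -16561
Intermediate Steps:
c(z, J) = -3 (c(z, J) = -9 + (0 + 6) = -9 + 6 = -3)
A(h) = 36
n(E) = 36 + E² - 13*E (n(E) = (E² - 13*E) + 36 = 36 + E² - 13*E)
y(s) = 5*s/3 (y(s) = (15*s)/9 = 5*s/3)
-16421 - y(n(-3)) = -16421 - 5*(36 + (-3)² - 13*(-3))/3 = -16421 - 5*(36 + 9 + 39)/3 = -16421 - 5*84/3 = -16421 - 1*140 = -16421 - 140 = -16561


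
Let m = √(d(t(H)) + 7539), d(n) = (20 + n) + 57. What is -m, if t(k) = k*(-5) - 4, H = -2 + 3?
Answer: -√7607 ≈ -87.218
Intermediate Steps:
H = 1
t(k) = -4 - 5*k (t(k) = -5*k - 4 = -4 - 5*k)
d(n) = 77 + n
m = √7607 (m = √((77 + (-4 - 5*1)) + 7539) = √((77 + (-4 - 5)) + 7539) = √((77 - 9) + 7539) = √(68 + 7539) = √7607 ≈ 87.218)
-m = -√7607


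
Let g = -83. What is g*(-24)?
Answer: 1992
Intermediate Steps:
g*(-24) = -83*(-24) = 1992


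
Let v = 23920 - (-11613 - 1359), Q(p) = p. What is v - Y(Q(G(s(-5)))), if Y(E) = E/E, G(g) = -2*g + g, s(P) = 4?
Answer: 36891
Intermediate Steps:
G(g) = -g
Y(E) = 1
v = 36892 (v = 23920 - 1*(-12972) = 23920 + 12972 = 36892)
v - Y(Q(G(s(-5)))) = 36892 - 1*1 = 36892 - 1 = 36891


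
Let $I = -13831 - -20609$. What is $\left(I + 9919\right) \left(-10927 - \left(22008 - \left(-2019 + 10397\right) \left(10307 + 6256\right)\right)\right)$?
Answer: $2316406183663$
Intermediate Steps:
$I = 6778$ ($I = -13831 + 20609 = 6778$)
$\left(I + 9919\right) \left(-10927 - \left(22008 - \left(-2019 + 10397\right) \left(10307 + 6256\right)\right)\right) = \left(6778 + 9919\right) \left(-10927 - \left(22008 - \left(-2019 + 10397\right) \left(10307 + 6256\right)\right)\right) = 16697 \left(-10927 + \left(8378 \cdot 16563 - 22008\right)\right) = 16697 \left(-10927 + \left(138764814 - 22008\right)\right) = 16697 \left(-10927 + 138742806\right) = 16697 \cdot 138731879 = 2316406183663$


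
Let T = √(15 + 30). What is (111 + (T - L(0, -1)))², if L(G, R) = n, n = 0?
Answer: 12366 + 666*√5 ≈ 13855.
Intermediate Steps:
L(G, R) = 0
T = 3*√5 (T = √45 = 3*√5 ≈ 6.7082)
(111 + (T - L(0, -1)))² = (111 + (3*√5 - 1*0))² = (111 + (3*√5 + 0))² = (111 + 3*√5)²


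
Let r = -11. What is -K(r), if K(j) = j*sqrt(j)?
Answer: 11*I*sqrt(11) ≈ 36.483*I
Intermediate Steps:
K(j) = j**(3/2)
-K(r) = -(-11)**(3/2) = -(-11)*I*sqrt(11) = 11*I*sqrt(11)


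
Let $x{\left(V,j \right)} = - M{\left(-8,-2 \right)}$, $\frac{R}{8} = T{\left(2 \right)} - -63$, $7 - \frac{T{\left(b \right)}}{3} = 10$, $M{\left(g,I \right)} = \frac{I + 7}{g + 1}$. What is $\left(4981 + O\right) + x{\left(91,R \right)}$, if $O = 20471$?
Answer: $\frac{178169}{7} \approx 25453.0$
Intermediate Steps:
$M{\left(g,I \right)} = \frac{7 + I}{1 + g}$
$T{\left(b \right)} = -9$ ($T{\left(b \right)} = 21 - 30 = -9$)
$R = 432$ ($R = 8 \left(-9 - -63\right) = 8 \left(-9 + 63\right) = 8 \cdot 54 = 432$)
$x{\left(V,j \right)} = \frac{5}{7}$ ($x{\left(V,j \right)} = - \frac{7 - 2}{1 - 8} = - \frac{5}{-7} = - \frac{\left(-1\right) 5}{7} = \left(-1\right) \left(- \frac{5}{7}\right) = \frac{5}{7}$)
$\left(4981 + O\right) + x{\left(91,R \right)} = \left(4981 + 20471\right) + \frac{5}{7} = 25452 + \frac{5}{7} = \frac{178169}{7}$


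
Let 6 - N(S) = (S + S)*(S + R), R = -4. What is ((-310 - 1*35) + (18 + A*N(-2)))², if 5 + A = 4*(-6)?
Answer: 38025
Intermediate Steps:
A = -29 (A = -5 + 4*(-6) = -5 - 24 = -29)
N(S) = 6 - 2*S*(-4 + S) (N(S) = 6 - (S + S)*(S - 4) = 6 - 2*S*(-4 + S))
((-310 - 1*35) + (18 + A*N(-2)))² = ((-310 - 1*35) + (18 - 29*(6 - 2*(-2)² + 8*(-2))))² = ((-310 - 35) + (18 - 29*(6 - 2*4 - 16)))² = (-345 + (18 - 29*(6 - 8 - 16)))² = (-345 + (18 - 29*(-18)))² = (-345 + (18 + 522))² = (-345 + 540)² = 195² = 38025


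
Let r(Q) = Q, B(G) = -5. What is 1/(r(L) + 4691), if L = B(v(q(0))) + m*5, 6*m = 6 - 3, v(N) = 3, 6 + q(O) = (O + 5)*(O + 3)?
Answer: 2/9377 ≈ 0.00021329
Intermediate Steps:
q(O) = -6 + (3 + O)*(5 + O) (q(O) = -6 + (O + 5)*(O + 3) = -6 + (5 + O)*(3 + O) = -6 + (3 + O)*(5 + O))
m = ½ (m = (6 - 3)/6 = (⅙)*3 = ½ ≈ 0.50000)
L = -5/2 (L = -5 + (½)*5 = -5 + 5/2 = -5/2 ≈ -2.5000)
1/(r(L) + 4691) = 1/(-5/2 + 4691) = 1/(9377/2) = 2/9377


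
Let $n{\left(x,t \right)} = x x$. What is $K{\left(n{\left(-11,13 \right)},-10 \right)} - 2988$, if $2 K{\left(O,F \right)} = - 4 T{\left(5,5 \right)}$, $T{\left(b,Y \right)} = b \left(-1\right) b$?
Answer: $-2938$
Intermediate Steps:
$T{\left(b,Y \right)} = - b^{2}$ ($T{\left(b,Y \right)} = - b b = - b^{2}$)
$n{\left(x,t \right)} = x^{2}$
$K{\left(O,F \right)} = 50$ ($K{\left(O,F \right)} = \frac{\left(-4\right) \left(- 5^{2}\right)}{2} = \frac{\left(-4\right) \left(\left(-1\right) 25\right)}{2} = \frac{\left(-4\right) \left(-25\right)}{2} = \frac{1}{2} \cdot 100 = 50$)
$K{\left(n{\left(-11,13 \right)},-10 \right)} - 2988 = 50 - 2988 = -2938$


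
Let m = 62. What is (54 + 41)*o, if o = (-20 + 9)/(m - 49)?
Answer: -1045/13 ≈ -80.385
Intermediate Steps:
o = -11/13 (o = (-20 + 9)/(62 - 49) = -11/13 ≈ -0.84615)
(54 + 41)*o = (54 + 41)*(-11/13) = 95*(-11/13) = -1045/13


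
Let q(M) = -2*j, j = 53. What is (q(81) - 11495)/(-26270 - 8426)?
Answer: 11601/34696 ≈ 0.33436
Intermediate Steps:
q(M) = -106 (q(M) = -2*53 = -106)
(q(81) - 11495)/(-26270 - 8426) = (-106 - 11495)/(-26270 - 8426) = -11601/(-34696) = -11601*(-1/34696) = 11601/34696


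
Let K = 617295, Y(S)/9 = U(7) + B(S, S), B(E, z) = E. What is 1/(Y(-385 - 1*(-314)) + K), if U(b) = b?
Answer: 1/616719 ≈ 1.6215e-6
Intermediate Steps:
Y(S) = 63 + 9*S (Y(S) = 9*(7 + S) = 63 + 9*S)
1/(Y(-385 - 1*(-314)) + K) = 1/((63 + 9*(-385 - 1*(-314))) + 617295) = 1/((63 + 9*(-385 + 314)) + 617295) = 1/((63 + 9*(-71)) + 617295) = 1/((63 - 639) + 617295) = 1/(-576 + 617295) = 1/616719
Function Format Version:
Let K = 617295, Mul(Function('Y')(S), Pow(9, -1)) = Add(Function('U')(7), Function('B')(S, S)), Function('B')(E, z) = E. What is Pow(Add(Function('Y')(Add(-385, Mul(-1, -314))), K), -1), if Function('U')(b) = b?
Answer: Rational(1, 616719) ≈ 1.6215e-6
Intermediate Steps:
Function('Y')(S) = Add(63, Mul(9, S)) (Function('Y')(S) = Mul(9, Add(7, S)) = Add(63, Mul(9, S)))
Pow(Add(Function('Y')(Add(-385, Mul(-1, -314))), K), -1) = Pow(Add(Add(63, Mul(9, Add(-385, Mul(-1, -314)))), 617295), -1) = Pow(Add(Add(63, Mul(9, Add(-385, 314))), 617295), -1) = Pow(Add(Add(63, Mul(9, -71)), 617295), -1) = Pow(Add(Add(63, -639), 617295), -1) = Pow(Add(-576, 617295), -1) = Pow(616719, -1) = Rational(1, 616719)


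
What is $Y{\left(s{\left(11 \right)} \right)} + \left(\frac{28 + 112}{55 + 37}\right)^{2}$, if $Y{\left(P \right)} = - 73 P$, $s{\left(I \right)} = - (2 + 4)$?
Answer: $\frac{232927}{529} \approx 440.32$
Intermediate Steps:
$s{\left(I \right)} = -6$ ($s{\left(I \right)} = \left(-1\right) 6 = -6$)
$Y{\left(s{\left(11 \right)} \right)} + \left(\frac{28 + 112}{55 + 37}\right)^{2} = \left(-73\right) \left(-6\right) + \left(\frac{28 + 112}{55 + 37}\right)^{2} = 438 + \left(\frac{140}{92}\right)^{2} = 438 + \left(140 \cdot \frac{1}{92}\right)^{2} = 438 + \left(\frac{35}{23}\right)^{2} = 438 + \frac{1225}{529} = \frac{232927}{529}$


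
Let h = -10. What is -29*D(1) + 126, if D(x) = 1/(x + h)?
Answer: 1163/9 ≈ 129.22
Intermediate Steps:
D(x) = 1/(-10 + x) (D(x) = 1/(x - 10) = 1/(-10 + x))
-29*D(1) + 126 = -29/(-10 + 1) + 126 = -29/(-9) + 126 = -29*(-1/9) + 126 = 29/9 + 126 = 1163/9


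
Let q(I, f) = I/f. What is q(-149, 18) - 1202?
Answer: -21785/18 ≈ -1210.3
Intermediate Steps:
q(-149, 18) - 1202 = -149/18 - 1202 = -21785/18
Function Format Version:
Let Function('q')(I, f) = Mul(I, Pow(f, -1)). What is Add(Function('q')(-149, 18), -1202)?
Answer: Rational(-21785, 18) ≈ -1210.3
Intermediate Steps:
Add(Function('q')(-149, 18), -1202) = Add(Mul(-149, Pow(18, -1)), -1202) = Add(Mul(-149, Rational(1, 18)), -1202) = Add(Rational(-149, 18), -1202) = Rational(-21785, 18)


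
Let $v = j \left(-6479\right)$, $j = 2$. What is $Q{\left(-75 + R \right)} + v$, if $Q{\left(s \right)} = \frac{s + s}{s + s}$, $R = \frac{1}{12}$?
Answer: $-12957$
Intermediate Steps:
$R = \frac{1}{12} \approx 0.083333$
$Q{\left(s \right)} = 1$ ($Q{\left(s \right)} = \frac{2 s}{2 s} = 2 s \frac{1}{2 s} = 1$)
$v = -12958$ ($v = 2 \left(-6479\right) = -12958$)
$Q{\left(-75 + R \right)} + v = 1 - 12958 = -12957$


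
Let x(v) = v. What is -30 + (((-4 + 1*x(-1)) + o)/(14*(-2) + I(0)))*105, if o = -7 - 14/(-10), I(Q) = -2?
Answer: 71/10 ≈ 7.1000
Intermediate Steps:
o = -28/5 (o = -7 - 14*(-⅒) = -7 + 7/5 = -28/5 ≈ -5.6000)
-30 + (((-4 + 1*x(-1)) + o)/(14*(-2) + I(0)))*105 = -30 + (((-4 + 1*(-1)) - 28/5)/(14*(-2) - 2))*105 = -30 + (((-4 - 1) - 28/5)/(-28 - 2))*105 = -30 + ((-5 - 28/5)/(-30))*105 = -30 - 53/5*(-1/30)*105 = -30 + (53/150)*105 = -30 + 371/10 = 71/10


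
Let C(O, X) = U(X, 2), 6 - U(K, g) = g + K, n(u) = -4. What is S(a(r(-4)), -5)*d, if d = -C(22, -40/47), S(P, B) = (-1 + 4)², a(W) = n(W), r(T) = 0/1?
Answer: -2052/47 ≈ -43.660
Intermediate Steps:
r(T) = 0 (r(T) = 0*1 = 0)
a(W) = -4
U(K, g) = 6 - K - g (U(K, g) = 6 - (g + K) = 6 - (K + g) = 6 + (-K - g) = 6 - K - g)
C(O, X) = 4 - X (C(O, X) = 6 - X - 1*2 = 6 - X - 2 = 4 - X)
S(P, B) = 9 (S(P, B) = 3² = 9)
d = -228/47 (d = -(4 - (-40)/47) = -(4 - 1*(-40/47)) = -(4 + 40/47) = -1*228/47 = -228/47 ≈ -4.8511)
S(a(r(-4)), -5)*d = 9*(-228/47) = -2052/47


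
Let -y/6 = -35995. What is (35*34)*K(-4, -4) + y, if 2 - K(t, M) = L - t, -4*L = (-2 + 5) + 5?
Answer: 215970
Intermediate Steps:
L = -2 (L = -((-2 + 5) + 5)/4 = -(3 + 5)/4 = -1/4*8 = -2)
y = 215970 (y = -6*(-35995) = 215970)
K(t, M) = 4 + t (K(t, M) = 2 - (-2 - t) = 2 + (2 + t) = 4 + t)
(35*34)*K(-4, -4) + y = (35*34)*(4 - 4) + 215970 = 1190*0 + 215970 = 0 + 215970 = 215970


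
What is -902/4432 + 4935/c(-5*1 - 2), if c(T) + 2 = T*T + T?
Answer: 68237/554 ≈ 123.17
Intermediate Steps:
c(T) = -2 + T + T² (c(T) = -2 + (T*T + T) = -2 + (T² + T) = -2 + (T + T²) = -2 + T + T²)
-902/4432 + 4935/c(-5*1 - 2) = -902/4432 + 4935/(-2 + (-5*1 - 2) + (-5*1 - 2)²) = -902*1/4432 + 4935/(-2 + (-5 - 2) + (-5 - 2)²) = -451/2216 + 4935/(-2 - 7 + (-7)²) = -451/2216 + 4935/(-2 - 7 + 49) = -451/2216 + 4935/40 = -451/2216 + 4935*(1/40) = -451/2216 + 987/8 = 68237/554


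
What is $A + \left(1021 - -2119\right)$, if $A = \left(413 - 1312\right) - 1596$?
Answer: $645$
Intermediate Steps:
$A = -2495$ ($A = \left(413 - 1312\right) - 1596 = -899 - 1596 = -2495$)
$A + \left(1021 - -2119\right) = -2495 + \left(1021 - -2119\right) = -2495 + \left(1021 + 2119\right) = -2495 + 3140 = 645$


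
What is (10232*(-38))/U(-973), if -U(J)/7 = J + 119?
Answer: -194408/2989 ≈ -65.041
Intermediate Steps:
U(J) = -833 - 7*J (U(J) = -7*(J + 119) = -7*(119 + J) = -833 - 7*J)
(10232*(-38))/U(-973) = (10232*(-38))/(-833 - 7*(-973)) = -388816/(-833 + 6811) = -388816/5978 = -388816*1/5978 = -194408/2989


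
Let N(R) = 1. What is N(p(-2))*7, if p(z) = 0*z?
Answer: 7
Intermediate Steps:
p(z) = 0
N(p(-2))*7 = 1*7 = 7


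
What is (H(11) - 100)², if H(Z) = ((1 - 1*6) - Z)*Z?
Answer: 76176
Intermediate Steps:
H(Z) = Z*(-5 - Z) (H(Z) = ((1 - 6) - Z)*Z = (-5 - Z)*Z = Z*(-5 - Z))
(H(11) - 100)² = (-1*11*(5 + 11) - 100)² = (-1*11*16 - 100)² = (-176 - 100)² = (-276)² = 76176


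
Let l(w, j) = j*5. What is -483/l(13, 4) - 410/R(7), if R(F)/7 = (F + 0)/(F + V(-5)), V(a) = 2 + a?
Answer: -56467/980 ≈ -57.619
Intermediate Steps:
l(w, j) = 5*j
R(F) = 7*F/(-3 + F) (R(F) = 7*((F + 0)/(F + (2 - 5))) = 7*(F/(F - 3)) = 7*(F/(-3 + F)) = 7*F/(-3 + F))
-483/l(13, 4) - 410/R(7) = -483/(5*4) - 410/(7*7/(-3 + 7)) = -483/20 - 410/(7*7/4) = -483*1/20 - 410/(7*7*(1/4)) = -483/20 - 410/49/4 = -483/20 - 410*4/49 = -483/20 - 1640/49 = -56467/980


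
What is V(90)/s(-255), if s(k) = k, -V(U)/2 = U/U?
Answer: 2/255 ≈ 0.0078431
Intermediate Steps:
V(U) = -2 (V(U) = -2*U/U = -2*1 = -2)
V(90)/s(-255) = -2/(-255) = -2*(-1/255) = 2/255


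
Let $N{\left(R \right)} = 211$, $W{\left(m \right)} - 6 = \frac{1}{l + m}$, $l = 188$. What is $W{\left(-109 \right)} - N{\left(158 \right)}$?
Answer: $- \frac{16194}{79} \approx -204.99$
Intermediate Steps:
$W{\left(m \right)} = 6 + \frac{1}{188 + m}$
$W{\left(-109 \right)} - N{\left(158 \right)} = \frac{1129 + 6 \left(-109\right)}{188 - 109} - 211 = \frac{1129 - 654}{79} - 211 = \frac{1}{79} \cdot 475 - 211 = \frac{475}{79} - 211 = - \frac{16194}{79}$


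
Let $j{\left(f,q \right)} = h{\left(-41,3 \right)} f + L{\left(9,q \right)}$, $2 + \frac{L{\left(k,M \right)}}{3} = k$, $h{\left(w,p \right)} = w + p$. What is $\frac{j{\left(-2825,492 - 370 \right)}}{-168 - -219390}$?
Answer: $\frac{107371}{219222} \approx 0.48978$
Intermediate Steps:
$h{\left(w,p \right)} = p + w$
$L{\left(k,M \right)} = -6 + 3 k$
$j{\left(f,q \right)} = 21 - 38 f$ ($j{\left(f,q \right)} = \left(3 - 41\right) f + \left(-6 + 3 \cdot 9\right) = - 38 f + \left(-6 + 27\right) = - 38 f + 21 = 21 - 38 f$)
$\frac{j{\left(-2825,492 - 370 \right)}}{-168 - -219390} = \frac{21 - -107350}{-168 - -219390} = \frac{21 + 107350}{-168 + 219390} = \frac{107371}{219222}$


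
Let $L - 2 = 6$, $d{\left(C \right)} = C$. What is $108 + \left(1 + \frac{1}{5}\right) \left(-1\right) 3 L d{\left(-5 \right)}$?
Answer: $252$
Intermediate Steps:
$L = 8$ ($L = 2 + 6 = 8$)
$108 + \left(1 + \frac{1}{5}\right) \left(-1\right) 3 L d{\left(-5 \right)} = 108 + \left(1 + \frac{1}{5}\right) \left(-1\right) 3 \cdot 8 \left(-5\right) = 108 + \left(1 + \frac{1}{5}\right) \left(\left(-3\right) 8\right) \left(-5\right) = 108 + \frac{6}{5} \left(-24\right) \left(-5\right) = 108 - -144 = 108 + 144 = 252$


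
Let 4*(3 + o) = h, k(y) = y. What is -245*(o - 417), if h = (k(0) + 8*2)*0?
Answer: 102900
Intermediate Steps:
h = 0 (h = (0 + 8*2)*0 = (0 + 16)*0 = 16*0 = 0)
o = -3 (o = -3 + (1/4)*0 = -3 + 0 = -3)
-245*(o - 417) = -245*(-3 - 417) = -245*(-420) = 102900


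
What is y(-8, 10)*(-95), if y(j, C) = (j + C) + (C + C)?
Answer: -2090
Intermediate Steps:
y(j, C) = j + 3*C (y(j, C) = (C + j) + 2*C = j + 3*C)
y(-8, 10)*(-95) = (-8 + 3*10)*(-95) = (-8 + 30)*(-95) = 22*(-95) = -2090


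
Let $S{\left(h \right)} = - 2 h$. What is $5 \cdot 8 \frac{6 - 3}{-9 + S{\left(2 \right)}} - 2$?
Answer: $- \frac{146}{13} \approx -11.231$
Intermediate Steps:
$5 \cdot 8 \frac{6 - 3}{-9 + S{\left(2 \right)}} - 2 = 5 \cdot 8 \frac{6 - 3}{-9 - 4} - 2 = 40 \frac{3}{-9 - 4} - 2 = 40 \frac{3}{-13} - 2 = 40 \cdot 3 \left(- \frac{1}{13}\right) - 2 = 40 \left(- \frac{3}{13}\right) - 2 = - \frac{120}{13} - 2 = - \frac{146}{13}$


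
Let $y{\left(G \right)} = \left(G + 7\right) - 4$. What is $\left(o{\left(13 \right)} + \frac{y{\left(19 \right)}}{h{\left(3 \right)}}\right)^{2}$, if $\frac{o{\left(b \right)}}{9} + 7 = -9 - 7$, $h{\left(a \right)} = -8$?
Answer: $\frac{703921}{16} \approx 43995.0$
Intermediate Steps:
$o{\left(b \right)} = -207$ ($o{\left(b \right)} = -63 + 9 \left(-9 - 7\right) = -63 + 9 \left(-16\right) = -63 - 144 = -207$)
$y{\left(G \right)} = 3 + G$ ($y{\left(G \right)} = \left(7 + G\right) - 4 = 3 + G$)
$\left(o{\left(13 \right)} + \frac{y{\left(19 \right)}}{h{\left(3 \right)}}\right)^{2} = \left(-207 + \frac{3 + 19}{-8}\right)^{2} = \left(-207 + 22 \left(- \frac{1}{8}\right)\right)^{2} = \left(-207 - \frac{11}{4}\right)^{2} = \left(- \frac{839}{4}\right)^{2} = \frac{703921}{16}$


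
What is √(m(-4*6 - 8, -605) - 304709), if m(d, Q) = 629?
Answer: 4*I*√19005 ≈ 551.43*I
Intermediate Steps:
√(m(-4*6 - 8, -605) - 304709) = √(629 - 304709) = √(-304080) = 4*I*√19005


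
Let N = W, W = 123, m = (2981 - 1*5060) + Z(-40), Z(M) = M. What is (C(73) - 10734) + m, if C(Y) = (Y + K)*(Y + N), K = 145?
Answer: 29875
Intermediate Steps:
m = -2119 (m = (2981 - 1*5060) - 40 = (2981 - 5060) - 40 = -2079 - 40 = -2119)
N = 123
C(Y) = (123 + Y)*(145 + Y) (C(Y) = (Y + 145)*(Y + 123) = (145 + Y)*(123 + Y) = (123 + Y)*(145 + Y))
(C(73) - 10734) + m = ((17835 + 73² + 268*73) - 10734) - 2119 = ((17835 + 5329 + 19564) - 10734) - 2119 = (42728 - 10734) - 2119 = 31994 - 2119 = 29875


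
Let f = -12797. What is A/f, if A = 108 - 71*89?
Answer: 6211/12797 ≈ 0.48535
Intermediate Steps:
A = -6211 (A = 108 - 6319 = -6211)
A/f = -6211/(-12797) = -6211*(-1/12797) = 6211/12797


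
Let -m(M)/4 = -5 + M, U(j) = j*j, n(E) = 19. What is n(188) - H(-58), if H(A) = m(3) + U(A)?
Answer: -3353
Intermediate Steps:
U(j) = j²
m(M) = 20 - 4*M (m(M) = -4*(-5 + M) = 20 - 4*M)
H(A) = 8 + A² (H(A) = (20 - 4*3) + A² = (20 - 12) + A² = 8 + A²)
n(188) - H(-58) = 19 - (8 + (-58)²) = 19 - (8 + 3364) = 19 - 1*3372 = 19 - 3372 = -3353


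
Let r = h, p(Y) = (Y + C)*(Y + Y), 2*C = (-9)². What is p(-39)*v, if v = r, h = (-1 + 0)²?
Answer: -117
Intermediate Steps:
C = 81/2 (C = (½)*(-9)² = (½)*81 = 81/2 ≈ 40.500)
h = 1 (h = (-1)² = 1)
p(Y) = 2*Y*(81/2 + Y) (p(Y) = (Y + 81/2)*(Y + Y) = (81/2 + Y)*(2*Y) = 2*Y*(81/2 + Y))
r = 1
v = 1
p(-39)*v = -39*(81 + 2*(-39))*1 = -39*(81 - 78)*1 = -39*3*1 = -117*1 = -117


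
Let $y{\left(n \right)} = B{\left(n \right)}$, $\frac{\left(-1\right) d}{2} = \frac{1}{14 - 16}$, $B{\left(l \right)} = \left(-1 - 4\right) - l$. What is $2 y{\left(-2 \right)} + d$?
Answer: $-5$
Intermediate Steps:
$B{\left(l \right)} = -5 - l$
$d = 1$ ($d = - \frac{2}{14 - 16} = - \frac{2}{-2} = \left(-2\right) \left(- \frac{1}{2}\right) = 1$)
$y{\left(n \right)} = -5 - n$
$2 y{\left(-2 \right)} + d = 2 \left(-5 - -2\right) + 1 = 2 \left(-5 + 2\right) + 1 = 2 \left(-3\right) + 1 = -6 + 1 = -5$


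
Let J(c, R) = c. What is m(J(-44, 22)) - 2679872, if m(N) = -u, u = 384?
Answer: -2680256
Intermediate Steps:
m(N) = -384 (m(N) = -1*384 = -384)
m(J(-44, 22)) - 2679872 = -384 - 2679872 = -2680256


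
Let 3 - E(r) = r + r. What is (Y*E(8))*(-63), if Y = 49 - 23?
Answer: 21294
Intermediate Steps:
E(r) = 3 - 2*r (E(r) = 3 - (r + r) = 3 - 2*r)
Y = 26
(Y*E(8))*(-63) = (26*(3 - 2*8))*(-63) = (26*(3 - 16))*(-63) = (26*(-13))*(-63) = -338*(-63) = 21294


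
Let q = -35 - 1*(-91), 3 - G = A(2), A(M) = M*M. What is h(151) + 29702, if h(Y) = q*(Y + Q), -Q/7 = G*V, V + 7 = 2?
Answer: 36198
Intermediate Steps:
A(M) = M²
G = -1 (G = 3 - 1*2² = 3 - 1*4 = 3 - 4 = -1)
V = -5 (V = -7 + 2 = -5)
q = 56 (q = -35 + 91 = 56)
Q = -35 (Q = -(-7)*(-5) = -7*5 = -35)
h(Y) = -1960 + 56*Y (h(Y) = 56*(Y - 35) = 56*(-35 + Y) = -1960 + 56*Y)
h(151) + 29702 = (-1960 + 56*151) + 29702 = (-1960 + 8456) + 29702 = 6496 + 29702 = 36198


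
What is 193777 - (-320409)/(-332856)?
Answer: 2388870989/12328 ≈ 1.9378e+5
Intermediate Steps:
193777 - (-320409)/(-332856) = 193777 - (-320409)*(-1)/332856 = 193777 - 1*11867/12328 = 193777 - 11867/12328 = 2388870989/12328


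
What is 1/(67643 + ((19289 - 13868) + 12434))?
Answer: 1/85498 ≈ 1.1696e-5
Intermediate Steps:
1/(67643 + ((19289 - 13868) + 12434)) = 1/(67643 + (5421 + 12434)) = 1/(67643 + 17855) = 1/85498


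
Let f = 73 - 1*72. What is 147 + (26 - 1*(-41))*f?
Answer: 214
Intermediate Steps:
f = 1 (f = 73 - 72 = 1)
147 + (26 - 1*(-41))*f = 147 + (26 - 1*(-41))*1 = 147 + (26 + 41)*1 = 147 + 67*1 = 147 + 67 = 214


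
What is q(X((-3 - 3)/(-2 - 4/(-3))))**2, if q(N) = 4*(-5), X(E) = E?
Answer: 400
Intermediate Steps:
q(N) = -20
q(X((-3 - 3)/(-2 - 4/(-3))))**2 = (-20)**2 = 400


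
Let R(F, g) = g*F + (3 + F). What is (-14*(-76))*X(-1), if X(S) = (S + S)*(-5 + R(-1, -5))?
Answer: -4256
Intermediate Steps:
R(F, g) = 3 + F + F*g (R(F, g) = F*g + (3 + F) = 3 + F + F*g)
X(S) = 4*S (X(S) = (S + S)*(-5 + (3 - 1 - 1*(-5))) = (2*S)*(-5 + (3 - 1 + 5)) = (2*S)*(-5 + 7) = (2*S)*2 = 4*S)
(-14*(-76))*X(-1) = (-14*(-76))*(4*(-1)) = 1064*(-4) = -4256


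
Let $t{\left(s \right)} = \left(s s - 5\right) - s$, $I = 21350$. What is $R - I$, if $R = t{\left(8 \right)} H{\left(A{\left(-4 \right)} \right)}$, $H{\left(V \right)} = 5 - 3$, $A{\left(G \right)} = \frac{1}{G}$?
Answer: $-21248$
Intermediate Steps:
$t{\left(s \right)} = -5 + s^{2} - s$ ($t{\left(s \right)} = \left(s^{2} - 5\right) - s = \left(-5 + s^{2}\right) - s = -5 + s^{2} - s$)
$H{\left(V \right)} = 2$ ($H{\left(V \right)} = 5 - 3 = 2$)
$R = 102$ ($R = \left(-5 + 8^{2} - 8\right) 2 = \left(-5 + 64 - 8\right) 2 = 51 \cdot 2 = 102$)
$R - I = 102 - 21350 = -21248$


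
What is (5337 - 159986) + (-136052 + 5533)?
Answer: -285168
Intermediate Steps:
(5337 - 159986) + (-136052 + 5533) = -154649 - 130519 = -285168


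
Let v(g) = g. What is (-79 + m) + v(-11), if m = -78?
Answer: -168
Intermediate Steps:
(-79 + m) + v(-11) = (-79 - 78) - 11 = -157 - 11 = -168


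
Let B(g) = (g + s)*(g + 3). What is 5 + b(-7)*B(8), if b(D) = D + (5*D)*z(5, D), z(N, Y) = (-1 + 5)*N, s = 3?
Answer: -85542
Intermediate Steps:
z(N, Y) = 4*N
B(g) = (3 + g)² (B(g) = (g + 3)*(g + 3) = (3 + g)*(3 + g) = (3 + g)²)
b(D) = 101*D (b(D) = D + (5*D)*(4*5) = D + (5*D)*20 = D + 100*D = 101*D)
5 + b(-7)*B(8) = 5 + (101*(-7))*(9 + 8² + 6*8) = 5 - 707*(9 + 64 + 48) = 5 - 707*121 = 5 - 85547 = -85542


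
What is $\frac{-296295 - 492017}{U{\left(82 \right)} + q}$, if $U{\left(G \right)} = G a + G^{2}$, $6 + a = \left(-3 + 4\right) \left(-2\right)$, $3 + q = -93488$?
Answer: $\frac{112616}{12489} \approx 9.0172$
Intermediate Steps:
$q = -93491$ ($q = -3 - 93488 = -93491$)
$a = -8$ ($a = -6 + \left(-3 + 4\right) \left(-2\right) = -6 + 1 \left(-2\right) = -6 - 2 = -8$)
$U{\left(G \right)} = G^{2} - 8 G$ ($U{\left(G \right)} = G \left(-8\right) + G^{2} = - 8 G + G^{2} = G^{2} - 8 G$)
$\frac{-296295 - 492017}{U{\left(82 \right)} + q} = \frac{-296295 - 492017}{82 \left(-8 + 82\right) - 93491} = - \frac{788312}{82 \cdot 74 - 93491} = - \frac{788312}{6068 - 93491} = - \frac{788312}{-87423} = \left(-788312\right) \left(- \frac{1}{87423}\right) = \frac{112616}{12489}$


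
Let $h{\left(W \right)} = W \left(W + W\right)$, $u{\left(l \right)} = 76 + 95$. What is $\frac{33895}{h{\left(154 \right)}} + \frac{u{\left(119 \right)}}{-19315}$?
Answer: $\frac{646571053}{916149080} \approx 0.70575$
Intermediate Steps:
$u{\left(l \right)} = 171$
$h{\left(W \right)} = 2 W^{2}$ ($h{\left(W \right)} = W 2 W = 2 W^{2}$)
$\frac{33895}{h{\left(154 \right)}} + \frac{u{\left(119 \right)}}{-19315} = \frac{33895}{2 \cdot 154^{2}} + \frac{171}{-19315} = \frac{33895}{2 \cdot 23716} + 171 \left(- \frac{1}{19315}\right) = \frac{33895}{47432} - \frac{171}{19315} = \frac{646571053}{916149080}$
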